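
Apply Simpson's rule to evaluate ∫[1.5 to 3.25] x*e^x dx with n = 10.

f(x) = x*e^x
a = 1.5, b = 3.25, n = 10
h = (b - a)/n = 0.175000

Simpson's rule: (h/3)[f(x₀) + 4f(x₁) + 2f(x₂) + ... + f(xₙ)]

x_0 = 1.5000, f(x_0) = 6.722534, coefficient = 1
x_1 = 1.6750, f(x_1) = 8.942482, coefficient = 4
x_2 = 1.8500, f(x_2) = 11.765666, coefficient = 2
x_3 = 2.0250, f(x_3) = 15.341625, coefficient = 4
x_4 = 2.2000, f(x_4) = 19.855030, coefficient = 2
x_5 = 2.3750, f(x_5) = 25.533656, coefficient = 4
x_6 = 2.5500, f(x_6) = 32.658115, coefficient = 2
x_7 = 2.7250, f(x_7) = 41.573728, coefficient = 4
x_8 = 2.9000, f(x_8) = 52.705022, coefficient = 2
x_9 = 3.0750, f(x_9) = 66.573387, coefficient = 4
x_10 = 3.2500, f(x_10) = 83.818605, coefficient = 1

I ≈ (0.175000/3) × 956.368313 = 55.788152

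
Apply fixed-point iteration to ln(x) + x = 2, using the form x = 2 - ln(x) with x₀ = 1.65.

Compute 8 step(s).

Equation: ln(x) + x = 2
Fixed-point form: x = 2 - ln(x)
x₀ = 1.65

x_1 = g(1.650000) = 1.499225
x_2 = g(1.499225) = 1.595052
x_3 = g(1.595052) = 1.533094
x_4 = g(1.533094) = 1.572712
x_5 = g(1.572712) = 1.547198
x_6 = g(1.547198) = 1.563554
x_7 = g(1.563554) = 1.553038
x_8 = g(1.553038) = 1.559787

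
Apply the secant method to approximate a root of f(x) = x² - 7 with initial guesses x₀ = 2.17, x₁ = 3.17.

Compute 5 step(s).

f(x) = x² - 7
x₀ = 2.17, x₁ = 3.17

Secant formula: x_{n+1} = x_n - f(x_n)(x_n - x_{n-1})/(f(x_n) - f(x_{n-1}))

Iteration 1:
  f(2.170000) = -2.291100
  f(3.170000) = 3.048900
  x_2 = 3.170000 - 3.048900×(3.170000 - 2.170000)/(3.048900 - (-2.291100))
       = 2.599045
Iteration 2:
  f(3.170000) = 3.048900
  f(2.599045) = -0.244965
  x_3 = 2.599045 - (-0.244965)×(2.599045 - 3.170000)/(-0.244965 - 3.048900)
       = 2.641507
Iteration 3:
  f(2.599045) = -0.244965
  f(2.641507) = -0.022441
  x_4 = 2.641507 - (-0.022441)×(2.641507 - 2.599045)/(-0.022441 - (-0.244965))
       = 2.645789
Iteration 4:
  f(2.641507) = -0.022441
  f(2.645789) = 0.000200
  x_5 = 2.645789 - 0.000200×(2.645789 - 2.641507)/(0.000200 - (-0.022441))
       = 2.645751
Iteration 5:
  f(2.645789) = 0.000200
  f(2.645751) = 0.000000
  x_6 = 2.645751 - 0.000000×(2.645751 - 2.645789)/(0.000000 - 0.000200)
       = 2.645751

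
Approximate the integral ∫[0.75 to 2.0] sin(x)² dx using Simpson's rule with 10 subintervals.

f(x) = sin(x)²
a = 0.75, b = 2.0, n = 10
h = (b - a)/n = 0.125000

Simpson's rule: (h/3)[f(x₀) + 4f(x₁) + 2f(x₂) + ... + f(xₙ)]

x_0 = 0.7500, f(x_0) = 0.464631, coefficient = 1
x_1 = 0.8750, f(x_1) = 0.589123, coefficient = 4
x_2 = 1.0000, f(x_2) = 0.708073, coefficient = 2
x_3 = 1.1250, f(x_3) = 0.814087, coefficient = 4
x_4 = 1.2500, f(x_4) = 0.900572, coefficient = 2
x_5 = 1.3750, f(x_5) = 0.962151, coefficient = 4
x_6 = 1.5000, f(x_6) = 0.994996, coefficient = 2
x_7 = 1.6250, f(x_7) = 0.997065, coefficient = 4
x_8 = 1.7500, f(x_8) = 0.968228, coefficient = 2
x_9 = 1.8750, f(x_9) = 0.910280, coefficient = 4
x_10 = 2.0000, f(x_10) = 0.826822, coefficient = 1

I ≈ (0.125000/3) × 25.526015 = 1.063584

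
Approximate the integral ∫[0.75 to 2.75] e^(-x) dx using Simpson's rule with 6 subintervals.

f(x) = e^(-x)
a = 0.75, b = 2.75, n = 6
h = (b - a)/n = 0.333333

Simpson's rule: (h/3)[f(x₀) + 4f(x₁) + 2f(x₂) + ... + f(xₙ)]

x_0 = 0.7500, f(x_0) = 0.472367, coefficient = 1
x_1 = 1.0833, f(x_1) = 0.338465, coefficient = 4
x_2 = 1.4167, f(x_2) = 0.242521, coefficient = 2
x_3 = 1.7500, f(x_3) = 0.173774, coefficient = 4
x_4 = 2.0833, f(x_4) = 0.124514, coefficient = 2
x_5 = 2.4167, f(x_5) = 0.089219, coefficient = 4
x_6 = 2.7500, f(x_6) = 0.063928, coefficient = 1

I ≈ (0.333333/3) × 3.676197 = 0.408466
Exact value: 0.408439
Error: 0.000028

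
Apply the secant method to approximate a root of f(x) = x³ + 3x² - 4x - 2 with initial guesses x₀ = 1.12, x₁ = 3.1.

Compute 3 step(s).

f(x) = x³ + 3x² - 4x - 2
x₀ = 1.12, x₁ = 3.1

Secant formula: x_{n+1} = x_n - f(x_n)(x_n - x_{n-1})/(f(x_n) - f(x_{n-1}))

Iteration 1:
  f(1.120000) = -1.311872
  f(3.100000) = 44.221000
  x_2 = 3.100000 - 44.221000×(3.100000 - 1.120000)/(44.221000 - (-1.311872))
       = 1.177047
Iteration 2:
  f(3.100000) = 44.221000
  f(1.177047) = -0.921143
  x_3 = 1.177047 - (-0.921143)×(1.177047 - 3.100000)/(-0.921143 - 44.221000)
       = 1.216285
Iteration 3:
  f(1.177047) = -0.921143
  f(1.216285) = -0.627779
  x_4 = 1.216285 - (-0.627779)×(1.216285 - 1.177047)/(-0.627779 - (-0.921143))
       = 1.300253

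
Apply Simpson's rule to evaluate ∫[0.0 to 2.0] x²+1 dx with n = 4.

f(x) = x²+1
a = 0.0, b = 2.0, n = 4
h = (b - a)/n = 0.500000

Simpson's rule: (h/3)[f(x₀) + 4f(x₁) + 2f(x₂) + ... + f(xₙ)]

x_0 = 0.0000, f(x_0) = 1.000000, coefficient = 1
x_1 = 0.5000, f(x_1) = 1.250000, coefficient = 4
x_2 = 1.0000, f(x_2) = 2.000000, coefficient = 2
x_3 = 1.5000, f(x_3) = 3.250000, coefficient = 4
x_4 = 2.0000, f(x_4) = 5.000000, coefficient = 1

I ≈ (0.500000/3) × 28.000000 = 4.666667
Exact value: 4.666667
Error: 0.000000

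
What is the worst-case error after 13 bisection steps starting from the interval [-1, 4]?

Bisection error bound: |error| ≤ (b-a)/2^n
|error| ≤ (4 - (-1))/2^13 = 5/2^13
|error| ≤ 0.0006103516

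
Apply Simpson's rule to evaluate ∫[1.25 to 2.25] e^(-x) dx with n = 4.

f(x) = e^(-x)
a = 1.25, b = 2.25, n = 4
h = (b - a)/n = 0.250000

Simpson's rule: (h/3)[f(x₀) + 4f(x₁) + 2f(x₂) + ... + f(xₙ)]

x_0 = 1.2500, f(x_0) = 0.286505, coefficient = 1
x_1 = 1.5000, f(x_1) = 0.223130, coefficient = 4
x_2 = 1.7500, f(x_2) = 0.173774, coefficient = 2
x_3 = 2.0000, f(x_3) = 0.135335, coefficient = 4
x_4 = 2.2500, f(x_4) = 0.105399, coefficient = 1

I ≈ (0.250000/3) × 2.173314 = 0.181109
Exact value: 0.181106
Error: 0.000004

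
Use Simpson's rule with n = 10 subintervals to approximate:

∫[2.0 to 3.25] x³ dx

f(x) = x³
a = 2.0, b = 3.25, n = 10
h = (b - a)/n = 0.125000

Simpson's rule: (h/3)[f(x₀) + 4f(x₁) + 2f(x₂) + ... + f(xₙ)]

x_0 = 2.0000, f(x_0) = 8.000000, coefficient = 1
x_1 = 2.1250, f(x_1) = 9.595703, coefficient = 4
x_2 = 2.2500, f(x_2) = 11.390625, coefficient = 2
x_3 = 2.3750, f(x_3) = 13.396484, coefficient = 4
x_4 = 2.5000, f(x_4) = 15.625000, coefficient = 2
x_5 = 2.6250, f(x_5) = 18.087891, coefficient = 4
x_6 = 2.7500, f(x_6) = 20.796875, coefficient = 2
x_7 = 2.8750, f(x_7) = 23.763672, coefficient = 4
x_8 = 3.0000, f(x_8) = 27.000000, coefficient = 2
x_9 = 3.1250, f(x_9) = 30.517578, coefficient = 4
x_10 = 3.2500, f(x_10) = 34.328125, coefficient = 1

I ≈ (0.125000/3) × 573.398438 = 23.891602
Exact value: 23.891602
Error: 0.000000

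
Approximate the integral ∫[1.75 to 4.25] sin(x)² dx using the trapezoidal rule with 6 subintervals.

f(x) = sin(x)²
a = 1.75, b = 4.25, n = 6
h = (b - a)/n = 0.416667

Trapezoidal rule: (h/2)[f(x₀) + 2f(x₁) + 2f(x₂) + ... + f(xₙ)]

x_0 = 1.7500, f(x_0) = 0.968228, coefficient = 1
x_1 = 2.1667, f(x_1) = 0.685022, coefficient = 2
x_2 = 2.5833, f(x_2) = 0.280593, coefficient = 2
x_3 = 3.0000, f(x_3) = 0.019915, coefficient = 2
x_4 = 3.4167, f(x_4) = 0.073776, coefficient = 2
x_5 = 3.8333, f(x_5) = 0.406889, coefficient = 2
x_6 = 4.2500, f(x_6) = 0.801006, coefficient = 1

I ≈ (0.416667/2) × 4.701625 = 0.979505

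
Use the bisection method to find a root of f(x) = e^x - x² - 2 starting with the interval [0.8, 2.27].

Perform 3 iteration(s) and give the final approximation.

f(x) = e^x - x² - 2
Initial interval: [0.8, 2.27]

Iteration 1:
  c_1 = (0.800000 + 2.270000)/2 = 1.535000
  f(c_1) = f(1.535000) = 0.285101
  f(a) × f(c) < 0, new interval: [0.800000, 1.535000]
Iteration 2:
  c_2 = (0.800000 + 1.535000)/2 = 1.167500
  f(c_2) = f(1.167500) = -0.149109
  f(a) × f(c) ≥ 0, new interval: [1.167500, 1.535000]
Iteration 3:
  c_3 = (1.167500 + 1.535000)/2 = 1.351250
  f(c_3) = f(1.351250) = 0.036374
  f(a) × f(c) < 0, new interval: [1.167500, 1.351250]

After 3 iteration(s), the approximation is c_3 = 1.351250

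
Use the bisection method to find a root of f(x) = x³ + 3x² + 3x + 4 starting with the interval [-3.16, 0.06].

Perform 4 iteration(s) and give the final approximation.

f(x) = x³ + 3x² + 3x + 4
Initial interval: [-3.16, 0.06]

Iteration 1:
  c_1 = (-3.160000 + 0.060000)/2 = -1.550000
  f(c_1) = f(-1.550000) = 2.833625
  f(a) × f(c) < 0, new interval: [-3.160000, -1.550000]
Iteration 2:
  c_2 = (-3.160000 + (-1.550000))/2 = -2.355000
  f(c_2) = f(-2.355000) = 0.512186
  f(a) × f(c) < 0, new interval: [-3.160000, -2.355000]
Iteration 3:
  c_3 = (-3.160000 + (-2.355000))/2 = -2.757500
  f(c_3) = f(-2.757500) = -2.428577
  f(a) × f(c) ≥ 0, new interval: [-2.757500, -2.355000]
Iteration 4:
  c_4 = (-2.757500 + (-2.355000))/2 = -2.556250
  f(c_4) = f(-2.556250) = -0.769104
  f(a) × f(c) ≥ 0, new interval: [-2.556250, -2.355000]

After 4 iteration(s), the approximation is c_4 = -2.556250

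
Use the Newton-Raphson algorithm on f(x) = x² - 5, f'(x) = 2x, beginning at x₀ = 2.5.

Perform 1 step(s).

f(x) = x² - 5
f'(x) = 2x
x₀ = 2.5

Newton-Raphson formula: x_{n+1} = x_n - f(x_n)/f'(x_n)

Iteration 1:
  f(2.500000) = 1.250000
  f'(2.500000) = 5.000000
  x_1 = 2.500000 - 1.250000/5.000000 = 2.250000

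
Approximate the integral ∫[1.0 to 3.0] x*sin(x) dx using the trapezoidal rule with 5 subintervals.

f(x) = x*sin(x)
a = 1.0, b = 3.0, n = 5
h = (b - a)/n = 0.400000

Trapezoidal rule: (h/2)[f(x₀) + 2f(x₁) + 2f(x₂) + ... + f(xₙ)]

x_0 = 1.0000, f(x_0) = 0.841471, coefficient = 1
x_1 = 1.4000, f(x_1) = 1.379630, coefficient = 2
x_2 = 1.8000, f(x_2) = 1.752926, coefficient = 2
x_3 = 2.2000, f(x_3) = 1.778692, coefficient = 2
x_4 = 2.6000, f(x_4) = 1.340304, coefficient = 2
x_5 = 3.0000, f(x_5) = 0.423360, coefficient = 1

I ≈ (0.400000/2) × 13.767933 = 2.753587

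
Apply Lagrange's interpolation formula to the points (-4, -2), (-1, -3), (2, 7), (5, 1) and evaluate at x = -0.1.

Lagrange interpolation formula:
P(x) = Σ yᵢ × Lᵢ(x)
where Lᵢ(x) = Π_{j≠i} (x - xⱼ)/(xᵢ - xⱼ)

L_0(-0.1) = (-0.1 - (-1))/(-4 - (-1)) × (-0.1 - 2)/(-4 - 2) × (-0.1 - 5)/(-4 - 5) = -0.059500
L_1(-0.1) = (-0.1 - (-4))/(-1 - (-4)) × (-0.1 - 2)/(-1 - 2) × (-0.1 - 5)/(-1 - 5) = 0.773500
L_2(-0.1) = (-0.1 - (-4))/(2 - (-4)) × (-0.1 - (-1))/(2 - (-1)) × (-0.1 - 5)/(2 - 5) = 0.331500
L_3(-0.1) = (-0.1 - (-4))/(5 - (-4)) × (-0.1 - (-1))/(5 - (-1)) × (-0.1 - 2)/(5 - 2) = -0.045500

P(-0.1) = (-2)×L_0(-0.1) + (-3)×L_1(-0.1) + 7×L_2(-0.1) + 1×L_3(-0.1)
P(-0.1) = 0.073500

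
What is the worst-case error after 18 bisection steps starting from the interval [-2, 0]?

Bisection error bound: |error| ≤ (b-a)/2^n
|error| ≤ (0 - (-2))/2^18 = 2/2^18
|error| ≤ 0.0000076294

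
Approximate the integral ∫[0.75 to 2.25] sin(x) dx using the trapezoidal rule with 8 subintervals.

f(x) = sin(x)
a = 0.75, b = 2.25, n = 8
h = (b - a)/n = 0.187500

Trapezoidal rule: (h/2)[f(x₀) + 2f(x₁) + 2f(x₂) + ... + f(xₙ)]

x_0 = 0.7500, f(x_0) = 0.681639, coefficient = 1
x_1 = 0.9375, f(x_1) = 0.806081, coefficient = 2
x_2 = 1.1250, f(x_2) = 0.902268, coefficient = 2
x_3 = 1.3125, f(x_3) = 0.966827, coefficient = 2
x_4 = 1.5000, f(x_4) = 0.997495, coefficient = 2
x_5 = 1.6875, f(x_5) = 0.993198, coefficient = 2
x_6 = 1.8750, f(x_6) = 0.954086, coefficient = 2
x_7 = 2.0625, f(x_7) = 0.881530, coefficient = 2
x_8 = 2.2500, f(x_8) = 0.778073, coefficient = 1

I ≈ (0.187500/2) × 14.462679 = 1.355876
Exact value: 1.359862
Error: 0.003986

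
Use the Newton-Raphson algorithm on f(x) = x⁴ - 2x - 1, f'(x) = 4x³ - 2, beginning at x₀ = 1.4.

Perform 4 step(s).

f(x) = x⁴ - 2x - 1
f'(x) = 4x³ - 2
x₀ = 1.4

Newton-Raphson formula: x_{n+1} = x_n - f(x_n)/f'(x_n)

Iteration 1:
  f(1.400000) = 0.041600
  f'(1.400000) = 8.976000
  x_1 = 1.400000 - 0.041600/8.976000 = 1.395365
Iteration 2:
  f(1.395365) = 0.000252
  f'(1.395365) = 8.867355
  x_2 = 1.395365 - 0.000252/8.867355 = 1.395337
Iteration 3:
  f(1.395337) = 0.000000
  f'(1.395337) = 8.866691
  x_3 = 1.395337 - 0.000000/8.866691 = 1.395337
Iteration 4:
  f(1.395337) = 0.000000
  f'(1.395337) = 8.866691
  x_4 = 1.395337 - 0.000000/8.866691 = 1.395337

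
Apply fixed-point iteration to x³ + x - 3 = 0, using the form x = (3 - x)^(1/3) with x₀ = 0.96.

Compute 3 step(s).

Equation: x³ + x - 3 = 0
Fixed-point form: x = (3 - x)^(1/3)
x₀ = 0.96

x_1 = g(0.960000) = 1.268265
x_2 = g(1.268265) = 1.200864
x_3 = g(1.200864) = 1.216246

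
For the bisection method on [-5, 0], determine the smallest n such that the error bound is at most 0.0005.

We need (b-a)/2^n ≤ 0.0005
(0 - (-5))/2^n ≤ 0.0005
5/2^n ≤ 0.0005
2^n ≥ 10000
n ≥ log₂(10000) = 13.29
n ≥ 14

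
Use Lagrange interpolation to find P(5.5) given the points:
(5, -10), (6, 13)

Lagrange interpolation formula:
P(x) = Σ yᵢ × Lᵢ(x)
where Lᵢ(x) = Π_{j≠i} (x - xⱼ)/(xᵢ - xⱼ)

L_0(5.5) = (5.5 - 6)/(5 - 6) = 0.500000
L_1(5.5) = (5.5 - 5)/(6 - 5) = 0.500000

P(5.5) = (-10)×L_0(5.5) + 13×L_1(5.5)
P(5.5) = 1.500000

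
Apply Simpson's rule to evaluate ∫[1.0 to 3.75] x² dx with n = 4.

f(x) = x²
a = 1.0, b = 3.75, n = 4
h = (b - a)/n = 0.687500

Simpson's rule: (h/3)[f(x₀) + 4f(x₁) + 2f(x₂) + ... + f(xₙ)]

x_0 = 1.0000, f(x_0) = 1.000000, coefficient = 1
x_1 = 1.6875, f(x_1) = 2.847656, coefficient = 4
x_2 = 2.3750, f(x_2) = 5.640625, coefficient = 2
x_3 = 3.0625, f(x_3) = 9.378906, coefficient = 4
x_4 = 3.7500, f(x_4) = 14.062500, coefficient = 1

I ≈ (0.687500/3) × 75.250000 = 17.244792
Exact value: 17.244792
Error: 0.000000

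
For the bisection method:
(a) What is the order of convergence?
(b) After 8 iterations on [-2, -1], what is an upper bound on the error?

(a) Bisection has linear (order 1) convergence; the error is halved each step.

(b) Error bound = (b-a)/2^n = (-1 - (-2))/2^{8}
    = 1/2^{8}

(a) 1 (linear); (b) error ≤ 3.91e-03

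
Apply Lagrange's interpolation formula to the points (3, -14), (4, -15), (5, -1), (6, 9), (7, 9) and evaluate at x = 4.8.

Lagrange interpolation formula:
P(x) = Σ yᵢ × Lᵢ(x)
where Lᵢ(x) = Π_{j≠i} (x - xⱼ)/(xᵢ - xⱼ)

L_0(4.8) = (4.8 - 4)/(3 - 4) × (4.8 - 5)/(3 - 5) × (4.8 - 6)/(3 - 6) × (4.8 - 7)/(3 - 7) = -0.017600
L_1(4.8) = (4.8 - 3)/(4 - 3) × (4.8 - 5)/(4 - 5) × (4.8 - 6)/(4 - 6) × (4.8 - 7)/(4 - 7) = 0.158400
L_2(4.8) = (4.8 - 3)/(5 - 3) × (4.8 - 4)/(5 - 4) × (4.8 - 6)/(5 - 6) × (4.8 - 7)/(5 - 7) = 0.950400
L_3(4.8) = (4.8 - 3)/(6 - 3) × (4.8 - 4)/(6 - 4) × (4.8 - 5)/(6 - 5) × (4.8 - 7)/(6 - 7) = -0.105600
L_4(4.8) = (4.8 - 3)/(7 - 3) × (4.8 - 4)/(7 - 4) × (4.8 - 5)/(7 - 5) × (4.8 - 6)/(7 - 6) = 0.014400

P(4.8) = (-14)×L_0(4.8) + (-15)×L_1(4.8) + (-1)×L_2(4.8) + 9×L_3(4.8) + 9×L_4(4.8)
P(4.8) = -3.900800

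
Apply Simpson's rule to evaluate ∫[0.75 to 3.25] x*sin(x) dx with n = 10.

f(x) = x*sin(x)
a = 0.75, b = 3.25, n = 10
h = (b - a)/n = 0.250000

Simpson's rule: (h/3)[f(x₀) + 4f(x₁) + 2f(x₂) + ... + f(xₙ)]

x_0 = 0.7500, f(x_0) = 0.511229, coefficient = 1
x_1 = 1.0000, f(x_1) = 0.841471, coefficient = 4
x_2 = 1.2500, f(x_2) = 1.186231, coefficient = 2
x_3 = 1.5000, f(x_3) = 1.496242, coefficient = 4
x_4 = 1.7500, f(x_4) = 1.721975, coefficient = 2
x_5 = 2.0000, f(x_5) = 1.818595, coefficient = 4
x_6 = 2.2500, f(x_6) = 1.750665, coefficient = 2
x_7 = 2.5000, f(x_7) = 1.496180, coefficient = 4
x_8 = 2.7500, f(x_8) = 1.049568, coefficient = 2
x_9 = 3.0000, f(x_9) = 0.423360, coefficient = 4
x_10 = 3.2500, f(x_10) = -0.351634, coefficient = 1

I ≈ (0.250000/3) × 35.879867 = 2.989989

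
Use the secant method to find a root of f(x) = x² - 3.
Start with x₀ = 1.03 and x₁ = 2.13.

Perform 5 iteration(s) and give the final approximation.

f(x) = x² - 3
x₀ = 1.03, x₁ = 2.13

Secant formula: x_{n+1} = x_n - f(x_n)(x_n - x_{n-1})/(f(x_n) - f(x_{n-1}))

Iteration 1:
  f(1.030000) = -1.939100
  f(2.130000) = 1.536900
  x_2 = 2.130000 - 1.536900×(2.130000 - 1.030000)/(1.536900 - (-1.939100))
       = 1.643639
Iteration 2:
  f(2.130000) = 1.536900
  f(1.643639) = -0.298450
  x_3 = 1.643639 - (-0.298450)×(1.643639 - 2.130000)/(-0.298450 - 1.536900)
       = 1.722727
Iteration 3:
  f(1.643639) = -0.298450
  f(1.722727) = -0.032210
  x_4 = 1.722727 - (-0.032210)×(1.722727 - 1.643639)/(-0.032210 - (-0.298450))
       = 1.732296
Iteration 4:
  f(1.722727) = -0.032210
  f(1.732296) = 0.000848
  x_5 = 1.732296 - 0.000848×(1.732296 - 1.722727)/(0.000848 - (-0.032210))
       = 1.732050
Iteration 5:
  f(1.732296) = 0.000848
  f(1.732050) = -0.000002
  x_6 = 1.732050 - (-0.000002)×(1.732050 - 1.732296)/(-0.000002 - 0.000848)
       = 1.732051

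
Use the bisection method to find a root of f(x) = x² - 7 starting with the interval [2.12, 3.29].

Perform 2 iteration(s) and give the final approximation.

f(x) = x² - 7
Initial interval: [2.12, 3.29]

Iteration 1:
  c_1 = (2.120000 + 3.290000)/2 = 2.705000
  f(c_1) = f(2.705000) = 0.317025
  f(a) × f(c) < 0, new interval: [2.120000, 2.705000]
Iteration 2:
  c_2 = (2.120000 + 2.705000)/2 = 2.412500
  f(c_2) = f(2.412500) = -1.179844
  f(a) × f(c) ≥ 0, new interval: [2.412500, 2.705000]

After 2 iteration(s), the approximation is c_2 = 2.412500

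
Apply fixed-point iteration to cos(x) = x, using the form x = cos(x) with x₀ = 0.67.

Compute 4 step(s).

Equation: cos(x) = x
Fixed-point form: x = cos(x)
x₀ = 0.67

x_1 = g(0.670000) = 0.783822
x_2 = g(0.783822) = 0.708221
x_3 = g(0.708221) = 0.759521
x_4 = g(0.759521) = 0.725166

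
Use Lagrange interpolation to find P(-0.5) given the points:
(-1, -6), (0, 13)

Lagrange interpolation formula:
P(x) = Σ yᵢ × Lᵢ(x)
where Lᵢ(x) = Π_{j≠i} (x - xⱼ)/(xᵢ - xⱼ)

L_0(-0.5) = (-0.5 - 0)/(-1 - 0) = 0.500000
L_1(-0.5) = (-0.5 - (-1))/(0 - (-1)) = 0.500000

P(-0.5) = (-6)×L_0(-0.5) + 13×L_1(-0.5)
P(-0.5) = 3.500000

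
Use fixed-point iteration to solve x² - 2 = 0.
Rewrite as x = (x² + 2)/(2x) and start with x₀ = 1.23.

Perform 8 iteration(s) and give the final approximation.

Equation: x² - 2 = 0
Fixed-point form: x = (x² + 2)/(2x)
x₀ = 1.23

x_1 = g(1.230000) = 1.428008
x_2 = g(1.428008) = 1.414280
x_3 = g(1.414280) = 1.414214
x_4 = g(1.414214) = 1.414214
x_5 = g(1.414214) = 1.414214
x_6 = g(1.414214) = 1.414214
x_7 = g(1.414214) = 1.414214
x_8 = g(1.414214) = 1.414214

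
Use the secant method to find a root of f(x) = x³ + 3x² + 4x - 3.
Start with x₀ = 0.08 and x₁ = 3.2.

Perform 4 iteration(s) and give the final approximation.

f(x) = x³ + 3x² + 4x - 3
x₀ = 0.08, x₁ = 3.2

Secant formula: x_{n+1} = x_n - f(x_n)(x_n - x_{n-1})/(f(x_n) - f(x_{n-1}))

Iteration 1:
  f(0.080000) = -2.660288
  f(3.200000) = 73.288000
  x_2 = 3.200000 - 73.288000×(3.200000 - 0.080000)/(73.288000 - (-2.660288))
       = 0.189286
Iteration 2:
  f(3.200000) = 73.288000
  f(0.189286) = -2.128586
  x_3 = 0.189286 - (-2.128586)×(0.189286 - 3.200000)/(-2.128586 - 73.288000)
       = 0.274262
Iteration 3:
  f(0.189286) = -2.128586
  f(0.274262) = -1.656665
  x_4 = 0.274262 - (-1.656665)×(0.274262 - 0.189286)/(-1.656665 - (-2.128586))
       = 0.572566
Iteration 4:
  f(0.274262) = -1.656665
  f(0.572566) = 0.461465
  x_5 = 0.572566 - 0.461465×(0.572566 - 0.274262)/(0.461465 - (-1.656665))
       = 0.507576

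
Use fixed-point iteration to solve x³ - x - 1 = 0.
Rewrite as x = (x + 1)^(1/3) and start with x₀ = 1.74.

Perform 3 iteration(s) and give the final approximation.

Equation: x³ - x - 1 = 0
Fixed-point form: x = (x + 1)^(1/3)
x₀ = 1.74

x_1 = g(1.740000) = 1.399319
x_2 = g(1.399319) = 1.338739
x_3 = g(1.338739) = 1.327376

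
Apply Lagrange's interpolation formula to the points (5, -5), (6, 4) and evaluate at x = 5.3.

Lagrange interpolation formula:
P(x) = Σ yᵢ × Lᵢ(x)
where Lᵢ(x) = Π_{j≠i} (x - xⱼ)/(xᵢ - xⱼ)

L_0(5.3) = (5.3 - 6)/(5 - 6) = 0.700000
L_1(5.3) = (5.3 - 5)/(6 - 5) = 0.300000

P(5.3) = (-5)×L_0(5.3) + 4×L_1(5.3)
P(5.3) = -2.300000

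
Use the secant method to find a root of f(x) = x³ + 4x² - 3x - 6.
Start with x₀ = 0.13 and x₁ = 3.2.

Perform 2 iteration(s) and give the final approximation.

f(x) = x³ + 4x² - 3x - 6
x₀ = 0.13, x₁ = 3.2

Secant formula: x_{n+1} = x_n - f(x_n)(x_n - x_{n-1})/(f(x_n) - f(x_{n-1}))

Iteration 1:
  f(0.130000) = -6.320203
  f(3.200000) = 58.128000
  x_2 = 3.200000 - 58.128000×(3.200000 - 0.130000)/(58.128000 - (-6.320203))
       = 0.431064
Iteration 2:
  f(3.200000) = 58.128000
  f(0.431064) = -6.469829
  x_3 = 0.431064 - (-6.469829)×(0.431064 - 3.200000)/(-6.469829 - 58.128000)
       = 0.708388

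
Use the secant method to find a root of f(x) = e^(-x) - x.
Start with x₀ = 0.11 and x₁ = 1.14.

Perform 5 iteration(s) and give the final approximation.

f(x) = e^(-x) - x
x₀ = 0.11, x₁ = 1.14

Secant formula: x_{n+1} = x_n - f(x_n)(x_n - x_{n-1})/(f(x_n) - f(x_{n-1}))

Iteration 1:
  f(0.110000) = 0.785834
  f(1.140000) = -0.820181
  x_2 = 1.140000 - (-0.820181)×(1.140000 - 0.110000)/(-0.820181 - 0.785834)
       = 0.613986
Iteration 2:
  f(1.140000) = -0.820181
  f(0.613986) = -0.072797
  x_3 = 0.613986 - (-0.072797)×(0.613986 - 1.140000)/(-0.072797 - (-0.820181))
       = 0.562751
Iteration 3:
  f(0.613986) = -0.072797
  f(0.562751) = 0.006888
  x_4 = 0.562751 - 0.006888×(0.562751 - 0.613986)/(0.006888 - (-0.072797))
       = 0.567180
Iteration 4:
  f(0.562751) = 0.006888
  f(0.567180) = -0.000058
  x_5 = 0.567180 - (-0.000058)×(0.567180 - 0.562751)/(-0.000058 - 0.006888)
       = 0.567143
Iteration 5:
  f(0.567180) = -0.000058
  f(0.567143) = 0.000000
  x_6 = 0.567143 - 0.000000×(0.567143 - 0.567180)/(0.000000 - (-0.000058))
       = 0.567143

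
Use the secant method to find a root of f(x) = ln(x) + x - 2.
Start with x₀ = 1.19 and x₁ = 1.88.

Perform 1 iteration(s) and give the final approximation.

f(x) = ln(x) + x - 2
x₀ = 1.19, x₁ = 1.88

Secant formula: x_{n+1} = x_n - f(x_n)(x_n - x_{n-1})/(f(x_n) - f(x_{n-1}))

Iteration 1:
  f(1.190000) = -0.636047
  f(1.880000) = 0.511272
  x_2 = 1.880000 - 0.511272×(1.880000 - 1.190000)/(0.511272 - (-0.636047))
       = 1.572520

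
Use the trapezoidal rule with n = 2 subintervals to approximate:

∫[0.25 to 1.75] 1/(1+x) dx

f(x) = 1/(1+x)
a = 0.25, b = 1.75, n = 2
h = (b - a)/n = 0.750000

Trapezoidal rule: (h/2)[f(x₀) + 2f(x₁) + 2f(x₂) + ... + f(xₙ)]

x_0 = 0.2500, f(x_0) = 0.800000, coefficient = 1
x_1 = 1.0000, f(x_1) = 0.500000, coefficient = 2
x_2 = 1.7500, f(x_2) = 0.363636, coefficient = 1

I ≈ (0.750000/2) × 2.163636 = 0.811364
Exact value: 0.788457
Error: 0.022906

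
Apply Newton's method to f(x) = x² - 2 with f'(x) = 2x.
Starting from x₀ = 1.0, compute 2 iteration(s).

f(x) = x² - 2
f'(x) = 2x
x₀ = 1.0

Newton-Raphson formula: x_{n+1} = x_n - f(x_n)/f'(x_n)

Iteration 1:
  f(1.000000) = -1.000000
  f'(1.000000) = 2.000000
  x_1 = 1.000000 - (-1.000000)/2.000000 = 1.500000
Iteration 2:
  f(1.500000) = 0.250000
  f'(1.500000) = 3.000000
  x_2 = 1.500000 - 0.250000/3.000000 = 1.416667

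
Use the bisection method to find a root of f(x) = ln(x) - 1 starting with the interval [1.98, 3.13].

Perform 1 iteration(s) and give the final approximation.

f(x) = ln(x) - 1
Initial interval: [1.98, 3.13]

Iteration 1:
  c_1 = (1.980000 + 3.130000)/2 = 2.555000
  f(c_1) = f(2.555000) = -0.061948
  f(a) × f(c) ≥ 0, new interval: [2.555000, 3.130000]

After 1 iteration(s), the approximation is c_1 = 2.555000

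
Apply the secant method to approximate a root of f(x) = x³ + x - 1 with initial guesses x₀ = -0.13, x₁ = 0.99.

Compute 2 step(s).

f(x) = x³ + x - 1
x₀ = -0.13, x₁ = 0.99

Secant formula: x_{n+1} = x_n - f(x_n)(x_n - x_{n-1})/(f(x_n) - f(x_{n-1}))

Iteration 1:
  f(-0.130000) = -1.132197
  f(0.990000) = 0.960299
  x_2 = 0.990000 - 0.960299×(0.990000 - (-0.130000))/(0.960299 - (-1.132197))
       = 0.476004
Iteration 2:
  f(0.990000) = 0.960299
  f(0.476004) = -0.416143
  x_3 = 0.476004 - (-0.416143)×(0.476004 - 0.990000)/(-0.416143 - 0.960299)
       = 0.631402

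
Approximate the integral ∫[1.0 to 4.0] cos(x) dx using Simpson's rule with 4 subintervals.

f(x) = cos(x)
a = 1.0, b = 4.0, n = 4
h = (b - a)/n = 0.750000

Simpson's rule: (h/3)[f(x₀) + 4f(x₁) + 2f(x₂) + ... + f(xₙ)]

x_0 = 1.0000, f(x_0) = 0.540302, coefficient = 1
x_1 = 1.7500, f(x_1) = -0.178246, coefficient = 4
x_2 = 2.5000, f(x_2) = -0.801144, coefficient = 2
x_3 = 3.2500, f(x_3) = -0.994130, coefficient = 4
x_4 = 4.0000, f(x_4) = -0.653644, coefficient = 1

I ≈ (0.750000/3) × -6.405131 = -1.601283
Exact value: -1.598273
Error: 0.003009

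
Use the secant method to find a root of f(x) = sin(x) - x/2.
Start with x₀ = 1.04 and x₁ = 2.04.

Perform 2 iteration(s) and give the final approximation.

f(x) = sin(x) - x/2
x₀ = 1.04, x₁ = 2.04

Secant formula: x_{n+1} = x_n - f(x_n)(x_n - x_{n-1})/(f(x_n) - f(x_{n-1}))

Iteration 1:
  f(1.040000) = 0.342404
  f(2.040000) = -0.128071
  x_2 = 2.040000 - (-0.128071)×(2.040000 - 1.040000)/(-0.128071 - 0.342404)
       = 1.767783
Iteration 2:
  f(2.040000) = -0.128071
  f(1.767783) = 0.096769
  x_3 = 1.767783 - 0.096769×(1.767783 - 2.040000)/(0.096769 - (-0.128071))
       = 1.884943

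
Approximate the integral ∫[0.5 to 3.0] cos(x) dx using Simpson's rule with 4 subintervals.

f(x) = cos(x)
a = 0.5, b = 3.0, n = 4
h = (b - a)/n = 0.625000

Simpson's rule: (h/3)[f(x₀) + 4f(x₁) + 2f(x₂) + ... + f(xₙ)]

x_0 = 0.5000, f(x_0) = 0.877583, coefficient = 1
x_1 = 1.1250, f(x_1) = 0.431177, coefficient = 4
x_2 = 1.7500, f(x_2) = -0.178246, coefficient = 2
x_3 = 2.3750, f(x_3) = -0.720278, coefficient = 4
x_4 = 3.0000, f(x_4) = -0.989992, coefficient = 1

I ≈ (0.625000/3) × -1.625310 = -0.338606
Exact value: -0.338306
Error: 0.000301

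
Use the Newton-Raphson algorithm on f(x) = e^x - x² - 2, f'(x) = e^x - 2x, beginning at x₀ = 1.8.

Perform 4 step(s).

f(x) = e^x - x² - 2
f'(x) = e^x - 2x
x₀ = 1.8

Newton-Raphson formula: x_{n+1} = x_n - f(x_n)/f'(x_n)

Iteration 1:
  f(1.800000) = 0.809647
  f'(1.800000) = 2.449647
  x_1 = 1.800000 - 0.809647/2.449647 = 1.469484
Iteration 2:
  f(1.469484) = 0.187608
  f'(1.469484) = 1.408024
  x_2 = 1.469484 - 0.187608/1.408024 = 1.336242
Iteration 3:
  f(1.336242) = 0.019175
  f'(1.336242) = 1.132234
  x_3 = 1.336242 - 0.019175/1.132234 = 1.319306
Iteration 4:
  f(1.319306) = 0.000256
  f'(1.319306) = 1.102212
  x_4 = 1.319306 - 0.000256/1.102212 = 1.319074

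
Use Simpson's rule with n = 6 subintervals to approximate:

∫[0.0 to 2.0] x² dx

f(x) = x²
a = 0.0, b = 2.0, n = 6
h = (b - a)/n = 0.333333

Simpson's rule: (h/3)[f(x₀) + 4f(x₁) + 2f(x₂) + ... + f(xₙ)]

x_0 = 0.0000, f(x_0) = 0.000000, coefficient = 1
x_1 = 0.3333, f(x_1) = 0.111111, coefficient = 4
x_2 = 0.6667, f(x_2) = 0.444444, coefficient = 2
x_3 = 1.0000, f(x_3) = 1.000000, coefficient = 4
x_4 = 1.3333, f(x_4) = 1.777778, coefficient = 2
x_5 = 1.6667, f(x_5) = 2.777778, coefficient = 4
x_6 = 2.0000, f(x_6) = 4.000000, coefficient = 1

I ≈ (0.333333/3) × 24.000000 = 2.666667
Exact value: 2.666667
Error: 0.000000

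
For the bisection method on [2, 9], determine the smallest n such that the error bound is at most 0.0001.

We need (b-a)/2^n ≤ 0.0001
(9 - 2)/2^n ≤ 0.0001
7/2^n ≤ 0.0001
2^n ≥ 70000
n ≥ log₂(70000) = 16.10
n ≥ 17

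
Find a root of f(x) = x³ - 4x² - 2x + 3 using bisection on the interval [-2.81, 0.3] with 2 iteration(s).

f(x) = x³ - 4x² - 2x + 3
Initial interval: [-2.81, 0.3]

Iteration 1:
  c_1 = (-2.810000 + 0.300000)/2 = -1.255000
  f(c_1) = f(-1.255000) = -2.766756
  f(a) × f(c) ≥ 0, new interval: [-1.255000, 0.300000]
Iteration 2:
  c_2 = (-1.255000 + 0.300000)/2 = -0.477500
  f(c_2) = f(-0.477500) = 2.934102
  f(a) × f(c) < 0, new interval: [-1.255000, -0.477500]

After 2 iteration(s), the approximation is c_2 = -0.477500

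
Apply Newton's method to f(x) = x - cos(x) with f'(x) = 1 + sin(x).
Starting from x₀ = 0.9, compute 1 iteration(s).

f(x) = x - cos(x)
f'(x) = 1 + sin(x)
x₀ = 0.9

Newton-Raphson formula: x_{n+1} = x_n - f(x_n)/f'(x_n)

Iteration 1:
  f(0.900000) = 0.278390
  f'(0.900000) = 1.783327
  x_1 = 0.900000 - 0.278390/1.783327 = 0.743893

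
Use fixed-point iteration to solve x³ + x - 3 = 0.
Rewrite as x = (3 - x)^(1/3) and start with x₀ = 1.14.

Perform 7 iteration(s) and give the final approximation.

Equation: x³ + x - 3 = 0
Fixed-point form: x = (3 - x)^(1/3)
x₀ = 1.14

x_1 = g(1.140000) = 1.229809
x_2 = g(1.229809) = 1.209688
x_3 = g(1.209688) = 1.214254
x_4 = g(1.214254) = 1.213221
x_5 = g(1.213221) = 1.213455
x_6 = g(1.213455) = 1.213402
x_7 = g(1.213402) = 1.213414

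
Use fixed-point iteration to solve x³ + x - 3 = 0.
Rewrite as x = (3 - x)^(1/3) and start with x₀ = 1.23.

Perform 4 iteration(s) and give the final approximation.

Equation: x³ + x - 3 = 0
Fixed-point form: x = (3 - x)^(1/3)
x₀ = 1.23

x_1 = g(1.230000) = 1.209645
x_2 = g(1.209645) = 1.214264
x_3 = g(1.214264) = 1.213219
x_4 = g(1.213219) = 1.213455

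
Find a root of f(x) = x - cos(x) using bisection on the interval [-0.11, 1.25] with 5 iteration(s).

f(x) = x - cos(x)
Initial interval: [-0.11, 1.25]

Iteration 1:
  c_1 = (-0.110000 + 1.250000)/2 = 0.570000
  f(c_1) = f(0.570000) = -0.271901
  f(a) × f(c) ≥ 0, new interval: [0.570000, 1.250000]
Iteration 2:
  c_2 = (0.570000 + 1.250000)/2 = 0.910000
  f(c_2) = f(0.910000) = 0.296254
  f(a) × f(c) < 0, new interval: [0.570000, 0.910000]
Iteration 3:
  c_3 = (0.570000 + 0.910000)/2 = 0.740000
  f(c_3) = f(0.740000) = 0.001531
  f(a) × f(c) < 0, new interval: [0.570000, 0.740000]
Iteration 4:
  c_4 = (0.570000 + 0.740000)/2 = 0.655000
  f(c_4) = f(0.655000) = -0.138048
  f(a) × f(c) ≥ 0, new interval: [0.655000, 0.740000]
Iteration 5:
  c_5 = (0.655000 + 0.740000)/2 = 0.697500
  f(c_5) = f(0.697500) = -0.068950
  f(a) × f(c) ≥ 0, new interval: [0.697500, 0.740000]

After 5 iteration(s), the approximation is c_5 = 0.697500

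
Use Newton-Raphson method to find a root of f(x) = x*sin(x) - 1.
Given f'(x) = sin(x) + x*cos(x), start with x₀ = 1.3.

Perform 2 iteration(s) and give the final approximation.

f(x) = x*sin(x) - 1
f'(x) = sin(x) + x*cos(x)
x₀ = 1.3

Newton-Raphson formula: x_{n+1} = x_n - f(x_n)/f'(x_n)

Iteration 1:
  f(1.300000) = 0.252626
  f'(1.300000) = 1.311307
  x_1 = 1.300000 - 0.252626/1.311307 = 1.107348
Iteration 2:
  f(1.107348) = -0.009459
  f'(1.107348) = 1.389540
  x_2 = 1.107348 - (-0.009459)/1.389540 = 1.114155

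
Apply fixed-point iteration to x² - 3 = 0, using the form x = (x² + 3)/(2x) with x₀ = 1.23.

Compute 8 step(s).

Equation: x² - 3 = 0
Fixed-point form: x = (x² + 3)/(2x)
x₀ = 1.23

x_1 = g(1.230000) = 1.834512
x_2 = g(1.834512) = 1.734912
x_3 = g(1.734912) = 1.732053
x_4 = g(1.732053) = 1.732051
x_5 = g(1.732051) = 1.732051
x_6 = g(1.732051) = 1.732051
x_7 = g(1.732051) = 1.732051
x_8 = g(1.732051) = 1.732051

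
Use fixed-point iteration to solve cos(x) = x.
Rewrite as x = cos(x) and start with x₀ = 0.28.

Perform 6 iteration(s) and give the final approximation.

Equation: cos(x) = x
Fixed-point form: x = cos(x)
x₀ = 0.28

x_1 = g(0.280000) = 0.961055
x_2 = g(0.961055) = 0.572655
x_3 = g(0.572655) = 0.840465
x_4 = g(0.840465) = 0.667116
x_5 = g(0.667116) = 0.785609
x_6 = g(0.785609) = 0.706958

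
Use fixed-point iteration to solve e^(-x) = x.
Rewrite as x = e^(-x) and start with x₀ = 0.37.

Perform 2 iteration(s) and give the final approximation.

Equation: e^(-x) = x
Fixed-point form: x = e^(-x)
x₀ = 0.37

x_1 = g(0.370000) = 0.690734
x_2 = g(0.690734) = 0.501208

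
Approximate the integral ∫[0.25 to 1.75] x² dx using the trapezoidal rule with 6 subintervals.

f(x) = x²
a = 0.25, b = 1.75, n = 6
h = (b - a)/n = 0.250000

Trapezoidal rule: (h/2)[f(x₀) + 2f(x₁) + 2f(x₂) + ... + f(xₙ)]

x_0 = 0.2500, f(x_0) = 0.062500, coefficient = 1
x_1 = 0.5000, f(x_1) = 0.250000, coefficient = 2
x_2 = 0.7500, f(x_2) = 0.562500, coefficient = 2
x_3 = 1.0000, f(x_3) = 1.000000, coefficient = 2
x_4 = 1.2500, f(x_4) = 1.562500, coefficient = 2
x_5 = 1.5000, f(x_5) = 2.250000, coefficient = 2
x_6 = 1.7500, f(x_6) = 3.062500, coefficient = 1

I ≈ (0.250000/2) × 14.375000 = 1.796875
Exact value: 1.781250
Error: 0.015625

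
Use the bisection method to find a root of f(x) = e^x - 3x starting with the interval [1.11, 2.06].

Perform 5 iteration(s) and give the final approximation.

f(x) = e^x - 3x
Initial interval: [1.11, 2.06]

Iteration 1:
  c_1 = (1.110000 + 2.060000)/2 = 1.585000
  f(c_1) = f(1.585000) = 0.124291
  f(a) × f(c) < 0, new interval: [1.110000, 1.585000]
Iteration 2:
  c_2 = (1.110000 + 1.585000)/2 = 1.347500
  f(c_2) = f(1.347500) = -0.194706
  f(a) × f(c) ≥ 0, new interval: [1.347500, 1.585000]
Iteration 3:
  c_3 = (1.347500 + 1.585000)/2 = 1.466250
  f(c_3) = f(1.466250) = -0.065794
  f(a) × f(c) ≥ 0, new interval: [1.466250, 1.585000]
Iteration 4:
  c_4 = (1.466250 + 1.585000)/2 = 1.525625
  f(c_4) = f(1.525625) = 0.021141
  f(a) × f(c) < 0, new interval: [1.466250, 1.525625]
Iteration 5:
  c_5 = (1.466250 + 1.525625)/2 = 1.495938
  f(c_5) = f(1.495938) = -0.024293
  f(a) × f(c) ≥ 0, new interval: [1.495938, 1.525625]

After 5 iteration(s), the approximation is c_5 = 1.495938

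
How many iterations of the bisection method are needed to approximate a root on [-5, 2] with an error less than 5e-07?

We need (b-a)/2^n ≤ 5e-07
(2 - (-5))/2^n ≤ 5e-07
7/2^n ≤ 5e-07
2^n ≥ 14000000
n ≥ log₂(14000000) = 23.74
n ≥ 24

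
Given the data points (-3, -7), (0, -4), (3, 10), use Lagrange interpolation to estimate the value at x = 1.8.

Lagrange interpolation formula:
P(x) = Σ yᵢ × Lᵢ(x)
where Lᵢ(x) = Π_{j≠i} (x - xⱼ)/(xᵢ - xⱼ)

L_0(1.8) = (1.8 - 0)/(-3 - 0) × (1.8 - 3)/(-3 - 3) = -0.120000
L_1(1.8) = (1.8 - (-3))/(0 - (-3)) × (1.8 - 3)/(0 - 3) = 0.640000
L_2(1.8) = (1.8 - (-3))/(3 - (-3)) × (1.8 - 0)/(3 - 0) = 0.480000

P(1.8) = (-7)×L_0(1.8) + (-4)×L_1(1.8) + 10×L_2(1.8)
P(1.8) = 3.080000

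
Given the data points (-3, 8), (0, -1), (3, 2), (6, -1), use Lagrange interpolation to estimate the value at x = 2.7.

Lagrange interpolation formula:
P(x) = Σ yᵢ × Lᵢ(x)
where Lᵢ(x) = Π_{j≠i} (x - xⱼ)/(xᵢ - xⱼ)

L_0(2.7) = (2.7 - 0)/(-3 - 0) × (2.7 - 3)/(-3 - 3) × (2.7 - 6)/(-3 - 6) = -0.016500
L_1(2.7) = (2.7 - (-3))/(0 - (-3)) × (2.7 - 3)/(0 - 3) × (2.7 - 6)/(0 - 6) = 0.104500
L_2(2.7) = (2.7 - (-3))/(3 - (-3)) × (2.7 - 0)/(3 - 0) × (2.7 - 6)/(3 - 6) = 0.940500
L_3(2.7) = (2.7 - (-3))/(6 - (-3)) × (2.7 - 0)/(6 - 0) × (2.7 - 3)/(6 - 3) = -0.028500

P(2.7) = 8×L_0(2.7) + (-1)×L_1(2.7) + 2×L_2(2.7) + (-1)×L_3(2.7)
P(2.7) = 1.673000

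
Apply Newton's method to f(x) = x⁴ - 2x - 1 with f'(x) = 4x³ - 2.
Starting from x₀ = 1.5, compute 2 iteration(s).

f(x) = x⁴ - 2x - 1
f'(x) = 4x³ - 2
x₀ = 1.5

Newton-Raphson formula: x_{n+1} = x_n - f(x_n)/f'(x_n)

Iteration 1:
  f(1.500000) = 1.062500
  f'(1.500000) = 11.500000
  x_1 = 1.500000 - 1.062500/11.500000 = 1.407609
Iteration 2:
  f(1.407609) = 0.110579
  f'(1.407609) = 9.155931
  x_2 = 1.407609 - 0.110579/9.155931 = 1.395531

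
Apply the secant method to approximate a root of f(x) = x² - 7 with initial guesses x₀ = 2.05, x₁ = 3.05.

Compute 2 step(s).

f(x) = x² - 7
x₀ = 2.05, x₁ = 3.05

Secant formula: x_{n+1} = x_n - f(x_n)(x_n - x_{n-1})/(f(x_n) - f(x_{n-1}))

Iteration 1:
  f(2.050000) = -2.797500
  f(3.050000) = 2.302500
  x_2 = 3.050000 - 2.302500×(3.050000 - 2.050000)/(2.302500 - (-2.797500))
       = 2.598529
Iteration 2:
  f(3.050000) = 2.302500
  f(2.598529) = -0.247645
  x_3 = 2.598529 - (-0.247645)×(2.598529 - 3.050000)/(-0.247645 - 2.302500)
       = 2.642372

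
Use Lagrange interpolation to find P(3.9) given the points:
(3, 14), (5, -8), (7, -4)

Lagrange interpolation formula:
P(x) = Σ yᵢ × Lᵢ(x)
where Lᵢ(x) = Π_{j≠i} (x - xⱼ)/(xᵢ - xⱼ)

L_0(3.9) = (3.9 - 5)/(3 - 5) × (3.9 - 7)/(3 - 7) = 0.426250
L_1(3.9) = (3.9 - 3)/(5 - 3) × (3.9 - 7)/(5 - 7) = 0.697500
L_2(3.9) = (3.9 - 3)/(7 - 3) × (3.9 - 5)/(7 - 5) = -0.123750

P(3.9) = 14×L_0(3.9) + (-8)×L_1(3.9) + (-4)×L_2(3.9)
P(3.9) = 0.882500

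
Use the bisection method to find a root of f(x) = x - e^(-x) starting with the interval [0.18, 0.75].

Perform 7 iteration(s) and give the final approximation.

f(x) = x - e^(-x)
Initial interval: [0.18, 0.75]

Iteration 1:
  c_1 = (0.180000 + 0.750000)/2 = 0.465000
  f(c_1) = f(0.465000) = -0.163135
  f(a) × f(c) ≥ 0, new interval: [0.465000, 0.750000]
Iteration 2:
  c_2 = (0.465000 + 0.750000)/2 = 0.607500
  f(c_2) = f(0.607500) = 0.062789
  f(a) × f(c) < 0, new interval: [0.465000, 0.607500]
Iteration 3:
  c_3 = (0.465000 + 0.607500)/2 = 0.536250
  f(c_3) = f(0.536250) = -0.048688
  f(a) × f(c) ≥ 0, new interval: [0.536250, 0.607500]
Iteration 4:
  c_4 = (0.536250 + 0.607500)/2 = 0.571875
  f(c_4) = f(0.571875) = 0.007409
  f(a) × f(c) < 0, new interval: [0.536250, 0.571875]
Iteration 5:
  c_5 = (0.536250 + 0.571875)/2 = 0.554062
  f(c_5) = f(0.554062) = -0.020548
  f(a) × f(c) ≥ 0, new interval: [0.554062, 0.571875]
Iteration 6:
  c_6 = (0.554062 + 0.571875)/2 = 0.562969
  f(c_6) = f(0.562969) = -0.006547
  f(a) × f(c) ≥ 0, new interval: [0.562969, 0.571875]
Iteration 7:
  c_7 = (0.562969 + 0.571875)/2 = 0.567422
  f(c_7) = f(0.567422) = 0.000437
  f(a) × f(c) < 0, new interval: [0.562969, 0.567422]

After 7 iteration(s), the approximation is c_7 = 0.567422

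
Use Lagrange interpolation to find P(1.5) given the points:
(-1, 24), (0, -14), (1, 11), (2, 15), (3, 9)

Lagrange interpolation formula:
P(x) = Σ yᵢ × Lᵢ(x)
where Lᵢ(x) = Π_{j≠i} (x - xⱼ)/(xᵢ - xⱼ)

L_0(1.5) = (1.5 - 0)/(-1 - 0) × (1.5 - 1)/(-1 - 1) × (1.5 - 2)/(-1 - 2) × (1.5 - 3)/(-1 - 3) = 0.023438
L_1(1.5) = (1.5 - (-1))/(0 - (-1)) × (1.5 - 1)/(0 - 1) × (1.5 - 2)/(0 - 2) × (1.5 - 3)/(0 - 3) = -0.156250
L_2(1.5) = (1.5 - (-1))/(1 - (-1)) × (1.5 - 0)/(1 - 0) × (1.5 - 2)/(1 - 2) × (1.5 - 3)/(1 - 3) = 0.703125
L_3(1.5) = (1.5 - (-1))/(2 - (-1)) × (1.5 - 0)/(2 - 0) × (1.5 - 1)/(2 - 1) × (1.5 - 3)/(2 - 3) = 0.468750
L_4(1.5) = (1.5 - (-1))/(3 - (-1)) × (1.5 - 0)/(3 - 0) × (1.5 - 1)/(3 - 1) × (1.5 - 2)/(3 - 2) = -0.039062

P(1.5) = 24×L_0(1.5) + (-14)×L_1(1.5) + 11×L_2(1.5) + 15×L_3(1.5) + 9×L_4(1.5)
P(1.5) = 17.164062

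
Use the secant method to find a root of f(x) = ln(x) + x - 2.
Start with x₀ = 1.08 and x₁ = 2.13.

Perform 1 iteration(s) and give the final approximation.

f(x) = ln(x) + x - 2
x₀ = 1.08, x₁ = 2.13

Secant formula: x_{n+1} = x_n - f(x_n)(x_n - x_{n-1})/(f(x_n) - f(x_{n-1}))

Iteration 1:
  f(1.080000) = -0.843039
  f(2.130000) = 0.886122
  x_2 = 2.130000 - 0.886122×(2.130000 - 1.080000)/(0.886122 - (-0.843039))
       = 1.591919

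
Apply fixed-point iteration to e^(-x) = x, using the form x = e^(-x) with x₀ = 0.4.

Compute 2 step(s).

Equation: e^(-x) = x
Fixed-point form: x = e^(-x)
x₀ = 0.4

x_1 = g(0.400000) = 0.670320
x_2 = g(0.670320) = 0.511545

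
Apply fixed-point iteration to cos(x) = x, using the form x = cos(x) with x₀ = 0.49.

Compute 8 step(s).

Equation: cos(x) = x
Fixed-point form: x = cos(x)
x₀ = 0.49

x_1 = g(0.490000) = 0.882333
x_2 = g(0.882333) = 0.635351
x_3 = g(0.635351) = 0.804863
x_4 = g(0.804863) = 0.693210
x_5 = g(0.693210) = 0.769199
x_6 = g(0.769199) = 0.718468
x_7 = g(0.718468) = 0.752815
x_8 = g(0.752815) = 0.729767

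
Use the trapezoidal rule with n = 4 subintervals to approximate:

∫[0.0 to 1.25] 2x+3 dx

f(x) = 2x+3
a = 0.0, b = 1.25, n = 4
h = (b - a)/n = 0.312500

Trapezoidal rule: (h/2)[f(x₀) + 2f(x₁) + 2f(x₂) + ... + f(xₙ)]

x_0 = 0.0000, f(x_0) = 3.000000, coefficient = 1
x_1 = 0.3125, f(x_1) = 3.625000, coefficient = 2
x_2 = 0.6250, f(x_2) = 4.250000, coefficient = 2
x_3 = 0.9375, f(x_3) = 4.875000, coefficient = 2
x_4 = 1.2500, f(x_4) = 5.500000, coefficient = 1

I ≈ (0.312500/2) × 34.000000 = 5.312500
Exact value: 5.312500
Error: 0.000000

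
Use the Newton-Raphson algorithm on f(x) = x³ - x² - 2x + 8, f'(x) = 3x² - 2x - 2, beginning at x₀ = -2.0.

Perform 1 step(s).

f(x) = x³ - x² - 2x + 8
f'(x) = 3x² - 2x - 2
x₀ = -2.0

Newton-Raphson formula: x_{n+1} = x_n - f(x_n)/f'(x_n)

Iteration 1:
  f(-2.000000) = 0.000000
  f'(-2.000000) = 14.000000
  x_1 = -2.000000 - 0.000000/14.000000 = -2.000000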